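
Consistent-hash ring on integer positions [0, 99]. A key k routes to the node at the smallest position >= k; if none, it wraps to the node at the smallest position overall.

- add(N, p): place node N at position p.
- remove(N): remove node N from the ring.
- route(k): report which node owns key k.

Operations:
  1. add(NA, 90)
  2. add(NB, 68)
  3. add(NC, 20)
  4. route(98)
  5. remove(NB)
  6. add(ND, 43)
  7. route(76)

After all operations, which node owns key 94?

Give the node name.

Answer: NC

Derivation:
Op 1: add NA@90 -> ring=[90:NA]
Op 2: add NB@68 -> ring=[68:NB,90:NA]
Op 3: add NC@20 -> ring=[20:NC,68:NB,90:NA]
Op 4: route key 98: none >= 98, wrap to smallest pos 20 -> NC
Op 5: remove NB -> ring=[20:NC,90:NA]
Op 6: add ND@43 -> ring=[20:NC,43:ND,90:NA]
Op 7: route key 76: smallest pos >= 76 is 90 -> NA
Final route key 94: none >= 94, wrap to smallest pos 20 -> NC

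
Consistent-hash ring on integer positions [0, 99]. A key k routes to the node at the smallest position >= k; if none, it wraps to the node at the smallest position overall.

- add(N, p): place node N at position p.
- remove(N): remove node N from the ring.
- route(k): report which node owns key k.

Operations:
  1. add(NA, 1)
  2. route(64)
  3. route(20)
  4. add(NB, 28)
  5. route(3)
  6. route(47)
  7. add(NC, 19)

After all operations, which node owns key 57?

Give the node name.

Op 1: add NA@1 -> ring=[1:NA]
Op 2: route key 64: none >= 64, wrap to smallest pos 1 -> NA
Op 3: route key 20: none >= 20, wrap to smallest pos 1 -> NA
Op 4: add NB@28 -> ring=[1:NA,28:NB]
Op 5: route key 3: smallest pos >= 3 is 28 -> NB
Op 6: route key 47: none >= 47, wrap to smallest pos 1 -> NA
Op 7: add NC@19 -> ring=[1:NA,19:NC,28:NB]
Final route key 57: none >= 57, wrap to smallest pos 1 -> NA

Answer: NA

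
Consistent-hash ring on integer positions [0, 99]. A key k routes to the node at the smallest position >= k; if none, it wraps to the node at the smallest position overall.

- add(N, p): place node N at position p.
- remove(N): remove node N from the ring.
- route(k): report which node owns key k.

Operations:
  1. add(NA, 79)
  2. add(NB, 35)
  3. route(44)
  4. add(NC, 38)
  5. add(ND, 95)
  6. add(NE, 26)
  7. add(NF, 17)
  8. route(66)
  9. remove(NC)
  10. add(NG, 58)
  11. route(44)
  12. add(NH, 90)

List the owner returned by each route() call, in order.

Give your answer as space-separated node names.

Answer: NA NA NG

Derivation:
Op 1: add NA@79 -> ring=[79:NA]
Op 2: add NB@35 -> ring=[35:NB,79:NA]
Op 3: route key 44: smallest pos >= 44 is 79 -> NA
Op 4: add NC@38 -> ring=[35:NB,38:NC,79:NA]
Op 5: add ND@95 -> ring=[35:NB,38:NC,79:NA,95:ND]
Op 6: add NE@26 -> ring=[26:NE,35:NB,38:NC,79:NA,95:ND]
Op 7: add NF@17 -> ring=[17:NF,26:NE,35:NB,38:NC,79:NA,95:ND]
Op 8: route key 66: smallest pos >= 66 is 79 -> NA
Op 9: remove NC -> ring=[17:NF,26:NE,35:NB,79:NA,95:ND]
Op 10: add NG@58 -> ring=[17:NF,26:NE,35:NB,58:NG,79:NA,95:ND]
Op 11: route key 44: smallest pos >= 44 is 58 -> NG
Op 12: add NH@90 -> ring=[17:NF,26:NE,35:NB,58:NG,79:NA,90:NH,95:ND]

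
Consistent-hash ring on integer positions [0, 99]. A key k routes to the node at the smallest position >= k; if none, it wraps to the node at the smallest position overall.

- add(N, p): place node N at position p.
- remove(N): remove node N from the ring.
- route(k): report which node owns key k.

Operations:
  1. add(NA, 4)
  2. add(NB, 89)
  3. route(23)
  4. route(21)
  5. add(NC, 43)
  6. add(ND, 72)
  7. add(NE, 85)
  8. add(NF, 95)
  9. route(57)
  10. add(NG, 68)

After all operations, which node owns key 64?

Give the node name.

Answer: NG

Derivation:
Op 1: add NA@4 -> ring=[4:NA]
Op 2: add NB@89 -> ring=[4:NA,89:NB]
Op 3: route key 23: smallest pos >= 23 is 89 -> NB
Op 4: route key 21: smallest pos >= 21 is 89 -> NB
Op 5: add NC@43 -> ring=[4:NA,43:NC,89:NB]
Op 6: add ND@72 -> ring=[4:NA,43:NC,72:ND,89:NB]
Op 7: add NE@85 -> ring=[4:NA,43:NC,72:ND,85:NE,89:NB]
Op 8: add NF@95 -> ring=[4:NA,43:NC,72:ND,85:NE,89:NB,95:NF]
Op 9: route key 57: smallest pos >= 57 is 72 -> ND
Op 10: add NG@68 -> ring=[4:NA,43:NC,68:NG,72:ND,85:NE,89:NB,95:NF]
Final route key 64: smallest pos >= 64 is 68 -> NG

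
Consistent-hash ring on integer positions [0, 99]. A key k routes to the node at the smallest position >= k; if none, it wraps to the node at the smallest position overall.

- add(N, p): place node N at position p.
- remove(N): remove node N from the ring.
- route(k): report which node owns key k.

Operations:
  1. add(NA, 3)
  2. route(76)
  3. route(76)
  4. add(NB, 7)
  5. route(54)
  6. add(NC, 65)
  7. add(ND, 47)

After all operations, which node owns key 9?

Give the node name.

Answer: ND

Derivation:
Op 1: add NA@3 -> ring=[3:NA]
Op 2: route key 76: none >= 76, wrap to smallest pos 3 -> NA
Op 3: route key 76: none >= 76, wrap to smallest pos 3 -> NA
Op 4: add NB@7 -> ring=[3:NA,7:NB]
Op 5: route key 54: none >= 54, wrap to smallest pos 3 -> NA
Op 6: add NC@65 -> ring=[3:NA,7:NB,65:NC]
Op 7: add ND@47 -> ring=[3:NA,7:NB,47:ND,65:NC]
Final route key 9: smallest pos >= 9 is 47 -> ND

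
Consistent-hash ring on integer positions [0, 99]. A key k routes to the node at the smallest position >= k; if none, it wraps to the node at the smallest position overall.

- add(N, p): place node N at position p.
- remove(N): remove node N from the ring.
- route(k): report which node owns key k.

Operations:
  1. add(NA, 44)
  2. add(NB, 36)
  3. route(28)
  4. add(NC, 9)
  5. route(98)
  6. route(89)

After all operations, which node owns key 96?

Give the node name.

Answer: NC

Derivation:
Op 1: add NA@44 -> ring=[44:NA]
Op 2: add NB@36 -> ring=[36:NB,44:NA]
Op 3: route key 28: smallest pos >= 28 is 36 -> NB
Op 4: add NC@9 -> ring=[9:NC,36:NB,44:NA]
Op 5: route key 98: none >= 98, wrap to smallest pos 9 -> NC
Op 6: route key 89: none >= 89, wrap to smallest pos 9 -> NC
Final route key 96: none >= 96, wrap to smallest pos 9 -> NC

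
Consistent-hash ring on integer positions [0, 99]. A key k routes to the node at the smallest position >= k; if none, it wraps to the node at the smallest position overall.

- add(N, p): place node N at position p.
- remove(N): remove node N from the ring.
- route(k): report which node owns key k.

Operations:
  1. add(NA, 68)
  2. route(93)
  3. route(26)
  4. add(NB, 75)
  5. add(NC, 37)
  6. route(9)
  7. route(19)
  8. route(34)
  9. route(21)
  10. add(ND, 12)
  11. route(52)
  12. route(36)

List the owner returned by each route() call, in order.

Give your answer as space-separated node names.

Answer: NA NA NC NC NC NC NA NC

Derivation:
Op 1: add NA@68 -> ring=[68:NA]
Op 2: route key 93: none >= 93, wrap to smallest pos 68 -> NA
Op 3: route key 26: smallest pos >= 26 is 68 -> NA
Op 4: add NB@75 -> ring=[68:NA,75:NB]
Op 5: add NC@37 -> ring=[37:NC,68:NA,75:NB]
Op 6: route key 9: smallest pos >= 9 is 37 -> NC
Op 7: route key 19: smallest pos >= 19 is 37 -> NC
Op 8: route key 34: smallest pos >= 34 is 37 -> NC
Op 9: route key 21: smallest pos >= 21 is 37 -> NC
Op 10: add ND@12 -> ring=[12:ND,37:NC,68:NA,75:NB]
Op 11: route key 52: smallest pos >= 52 is 68 -> NA
Op 12: route key 36: smallest pos >= 36 is 37 -> NC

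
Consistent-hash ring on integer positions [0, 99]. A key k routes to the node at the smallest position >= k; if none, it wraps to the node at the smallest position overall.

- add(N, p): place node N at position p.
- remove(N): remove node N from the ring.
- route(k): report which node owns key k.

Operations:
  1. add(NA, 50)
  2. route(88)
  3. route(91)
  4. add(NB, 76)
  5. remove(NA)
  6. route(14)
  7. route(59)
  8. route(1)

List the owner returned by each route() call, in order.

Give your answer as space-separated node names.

Answer: NA NA NB NB NB

Derivation:
Op 1: add NA@50 -> ring=[50:NA]
Op 2: route key 88: none >= 88, wrap to smallest pos 50 -> NA
Op 3: route key 91: none >= 91, wrap to smallest pos 50 -> NA
Op 4: add NB@76 -> ring=[50:NA,76:NB]
Op 5: remove NA -> ring=[76:NB]
Op 6: route key 14: smallest pos >= 14 is 76 -> NB
Op 7: route key 59: smallest pos >= 59 is 76 -> NB
Op 8: route key 1: smallest pos >= 1 is 76 -> NB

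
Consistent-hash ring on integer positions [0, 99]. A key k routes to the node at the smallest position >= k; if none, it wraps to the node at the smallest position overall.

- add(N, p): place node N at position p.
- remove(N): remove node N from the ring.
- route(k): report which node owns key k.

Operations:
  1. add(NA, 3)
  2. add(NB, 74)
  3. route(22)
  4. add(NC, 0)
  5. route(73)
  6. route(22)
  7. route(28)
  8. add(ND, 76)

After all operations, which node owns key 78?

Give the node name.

Op 1: add NA@3 -> ring=[3:NA]
Op 2: add NB@74 -> ring=[3:NA,74:NB]
Op 3: route key 22: smallest pos >= 22 is 74 -> NB
Op 4: add NC@0 -> ring=[0:NC,3:NA,74:NB]
Op 5: route key 73: smallest pos >= 73 is 74 -> NB
Op 6: route key 22: smallest pos >= 22 is 74 -> NB
Op 7: route key 28: smallest pos >= 28 is 74 -> NB
Op 8: add ND@76 -> ring=[0:NC,3:NA,74:NB,76:ND]
Final route key 78: none >= 78, wrap to smallest pos 0 -> NC

Answer: NC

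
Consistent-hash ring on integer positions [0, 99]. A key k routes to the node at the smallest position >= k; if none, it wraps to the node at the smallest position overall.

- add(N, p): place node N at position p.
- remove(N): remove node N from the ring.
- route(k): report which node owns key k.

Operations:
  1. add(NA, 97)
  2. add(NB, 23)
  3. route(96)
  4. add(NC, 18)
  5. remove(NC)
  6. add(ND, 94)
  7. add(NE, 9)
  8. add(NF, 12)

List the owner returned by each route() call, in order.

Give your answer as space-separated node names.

Answer: NA

Derivation:
Op 1: add NA@97 -> ring=[97:NA]
Op 2: add NB@23 -> ring=[23:NB,97:NA]
Op 3: route key 96: smallest pos >= 96 is 97 -> NA
Op 4: add NC@18 -> ring=[18:NC,23:NB,97:NA]
Op 5: remove NC -> ring=[23:NB,97:NA]
Op 6: add ND@94 -> ring=[23:NB,94:ND,97:NA]
Op 7: add NE@9 -> ring=[9:NE,23:NB,94:ND,97:NA]
Op 8: add NF@12 -> ring=[9:NE,12:NF,23:NB,94:ND,97:NA]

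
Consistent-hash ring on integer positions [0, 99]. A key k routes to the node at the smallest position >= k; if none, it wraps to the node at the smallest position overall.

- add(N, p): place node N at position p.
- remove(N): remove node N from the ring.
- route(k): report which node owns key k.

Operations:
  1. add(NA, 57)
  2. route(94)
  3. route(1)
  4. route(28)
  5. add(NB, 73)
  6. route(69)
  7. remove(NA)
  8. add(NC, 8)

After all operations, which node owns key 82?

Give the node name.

Op 1: add NA@57 -> ring=[57:NA]
Op 2: route key 94: none >= 94, wrap to smallest pos 57 -> NA
Op 3: route key 1: smallest pos >= 1 is 57 -> NA
Op 4: route key 28: smallest pos >= 28 is 57 -> NA
Op 5: add NB@73 -> ring=[57:NA,73:NB]
Op 6: route key 69: smallest pos >= 69 is 73 -> NB
Op 7: remove NA -> ring=[73:NB]
Op 8: add NC@8 -> ring=[8:NC,73:NB]
Final route key 82: none >= 82, wrap to smallest pos 8 -> NC

Answer: NC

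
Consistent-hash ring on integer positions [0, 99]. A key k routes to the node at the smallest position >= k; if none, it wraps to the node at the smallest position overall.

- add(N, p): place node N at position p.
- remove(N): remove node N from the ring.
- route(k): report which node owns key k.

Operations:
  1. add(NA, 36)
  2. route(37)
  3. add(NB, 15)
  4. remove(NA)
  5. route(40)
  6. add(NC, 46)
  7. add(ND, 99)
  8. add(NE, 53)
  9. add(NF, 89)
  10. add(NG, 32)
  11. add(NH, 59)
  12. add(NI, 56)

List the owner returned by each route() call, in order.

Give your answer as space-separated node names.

Op 1: add NA@36 -> ring=[36:NA]
Op 2: route key 37: none >= 37, wrap to smallest pos 36 -> NA
Op 3: add NB@15 -> ring=[15:NB,36:NA]
Op 4: remove NA -> ring=[15:NB]
Op 5: route key 40: none >= 40, wrap to smallest pos 15 -> NB
Op 6: add NC@46 -> ring=[15:NB,46:NC]
Op 7: add ND@99 -> ring=[15:NB,46:NC,99:ND]
Op 8: add NE@53 -> ring=[15:NB,46:NC,53:NE,99:ND]
Op 9: add NF@89 -> ring=[15:NB,46:NC,53:NE,89:NF,99:ND]
Op 10: add NG@32 -> ring=[15:NB,32:NG,46:NC,53:NE,89:NF,99:ND]
Op 11: add NH@59 -> ring=[15:NB,32:NG,46:NC,53:NE,59:NH,89:NF,99:ND]
Op 12: add NI@56 -> ring=[15:NB,32:NG,46:NC,53:NE,56:NI,59:NH,89:NF,99:ND]

Answer: NA NB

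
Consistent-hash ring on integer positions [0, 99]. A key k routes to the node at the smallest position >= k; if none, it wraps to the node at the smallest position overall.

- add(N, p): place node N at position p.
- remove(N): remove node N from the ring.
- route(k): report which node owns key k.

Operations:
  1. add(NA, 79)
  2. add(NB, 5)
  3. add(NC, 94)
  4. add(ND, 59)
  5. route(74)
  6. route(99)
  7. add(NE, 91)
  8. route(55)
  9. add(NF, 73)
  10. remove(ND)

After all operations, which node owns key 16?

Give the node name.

Answer: NF

Derivation:
Op 1: add NA@79 -> ring=[79:NA]
Op 2: add NB@5 -> ring=[5:NB,79:NA]
Op 3: add NC@94 -> ring=[5:NB,79:NA,94:NC]
Op 4: add ND@59 -> ring=[5:NB,59:ND,79:NA,94:NC]
Op 5: route key 74: smallest pos >= 74 is 79 -> NA
Op 6: route key 99: none >= 99, wrap to smallest pos 5 -> NB
Op 7: add NE@91 -> ring=[5:NB,59:ND,79:NA,91:NE,94:NC]
Op 8: route key 55: smallest pos >= 55 is 59 -> ND
Op 9: add NF@73 -> ring=[5:NB,59:ND,73:NF,79:NA,91:NE,94:NC]
Op 10: remove ND -> ring=[5:NB,73:NF,79:NA,91:NE,94:NC]
Final route key 16: smallest pos >= 16 is 73 -> NF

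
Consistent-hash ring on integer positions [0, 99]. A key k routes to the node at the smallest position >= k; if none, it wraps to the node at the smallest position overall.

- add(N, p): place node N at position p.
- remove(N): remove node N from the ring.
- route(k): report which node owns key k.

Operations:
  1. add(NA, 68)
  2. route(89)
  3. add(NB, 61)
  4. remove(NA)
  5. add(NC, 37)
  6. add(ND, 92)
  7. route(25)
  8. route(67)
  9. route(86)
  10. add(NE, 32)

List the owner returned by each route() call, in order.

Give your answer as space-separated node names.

Op 1: add NA@68 -> ring=[68:NA]
Op 2: route key 89: none >= 89, wrap to smallest pos 68 -> NA
Op 3: add NB@61 -> ring=[61:NB,68:NA]
Op 4: remove NA -> ring=[61:NB]
Op 5: add NC@37 -> ring=[37:NC,61:NB]
Op 6: add ND@92 -> ring=[37:NC,61:NB,92:ND]
Op 7: route key 25: smallest pos >= 25 is 37 -> NC
Op 8: route key 67: smallest pos >= 67 is 92 -> ND
Op 9: route key 86: smallest pos >= 86 is 92 -> ND
Op 10: add NE@32 -> ring=[32:NE,37:NC,61:NB,92:ND]

Answer: NA NC ND ND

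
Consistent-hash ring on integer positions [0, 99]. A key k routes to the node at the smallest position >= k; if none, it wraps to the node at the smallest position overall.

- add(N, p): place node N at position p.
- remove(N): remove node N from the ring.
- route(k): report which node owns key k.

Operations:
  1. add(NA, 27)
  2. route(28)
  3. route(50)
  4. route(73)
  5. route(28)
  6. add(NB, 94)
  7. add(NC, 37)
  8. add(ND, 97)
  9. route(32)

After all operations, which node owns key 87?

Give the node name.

Answer: NB

Derivation:
Op 1: add NA@27 -> ring=[27:NA]
Op 2: route key 28: none >= 28, wrap to smallest pos 27 -> NA
Op 3: route key 50: none >= 50, wrap to smallest pos 27 -> NA
Op 4: route key 73: none >= 73, wrap to smallest pos 27 -> NA
Op 5: route key 28: none >= 28, wrap to smallest pos 27 -> NA
Op 6: add NB@94 -> ring=[27:NA,94:NB]
Op 7: add NC@37 -> ring=[27:NA,37:NC,94:NB]
Op 8: add ND@97 -> ring=[27:NA,37:NC,94:NB,97:ND]
Op 9: route key 32: smallest pos >= 32 is 37 -> NC
Final route key 87: smallest pos >= 87 is 94 -> NB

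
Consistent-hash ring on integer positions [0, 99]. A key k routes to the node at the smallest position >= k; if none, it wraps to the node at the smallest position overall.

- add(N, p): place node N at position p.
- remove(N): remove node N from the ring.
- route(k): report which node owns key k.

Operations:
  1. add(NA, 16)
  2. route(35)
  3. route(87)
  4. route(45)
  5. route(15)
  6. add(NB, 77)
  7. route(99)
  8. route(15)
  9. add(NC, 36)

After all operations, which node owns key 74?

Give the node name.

Op 1: add NA@16 -> ring=[16:NA]
Op 2: route key 35: none >= 35, wrap to smallest pos 16 -> NA
Op 3: route key 87: none >= 87, wrap to smallest pos 16 -> NA
Op 4: route key 45: none >= 45, wrap to smallest pos 16 -> NA
Op 5: route key 15: smallest pos >= 15 is 16 -> NA
Op 6: add NB@77 -> ring=[16:NA,77:NB]
Op 7: route key 99: none >= 99, wrap to smallest pos 16 -> NA
Op 8: route key 15: smallest pos >= 15 is 16 -> NA
Op 9: add NC@36 -> ring=[16:NA,36:NC,77:NB]
Final route key 74: smallest pos >= 74 is 77 -> NB

Answer: NB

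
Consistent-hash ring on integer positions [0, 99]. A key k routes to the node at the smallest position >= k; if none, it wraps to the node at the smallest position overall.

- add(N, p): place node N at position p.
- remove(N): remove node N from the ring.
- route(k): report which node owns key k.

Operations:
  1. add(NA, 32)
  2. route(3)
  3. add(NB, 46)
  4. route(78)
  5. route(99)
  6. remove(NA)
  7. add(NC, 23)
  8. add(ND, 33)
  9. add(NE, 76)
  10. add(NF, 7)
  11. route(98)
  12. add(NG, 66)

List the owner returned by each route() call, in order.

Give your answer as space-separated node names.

Answer: NA NA NA NF

Derivation:
Op 1: add NA@32 -> ring=[32:NA]
Op 2: route key 3: smallest pos >= 3 is 32 -> NA
Op 3: add NB@46 -> ring=[32:NA,46:NB]
Op 4: route key 78: none >= 78, wrap to smallest pos 32 -> NA
Op 5: route key 99: none >= 99, wrap to smallest pos 32 -> NA
Op 6: remove NA -> ring=[46:NB]
Op 7: add NC@23 -> ring=[23:NC,46:NB]
Op 8: add ND@33 -> ring=[23:NC,33:ND,46:NB]
Op 9: add NE@76 -> ring=[23:NC,33:ND,46:NB,76:NE]
Op 10: add NF@7 -> ring=[7:NF,23:NC,33:ND,46:NB,76:NE]
Op 11: route key 98: none >= 98, wrap to smallest pos 7 -> NF
Op 12: add NG@66 -> ring=[7:NF,23:NC,33:ND,46:NB,66:NG,76:NE]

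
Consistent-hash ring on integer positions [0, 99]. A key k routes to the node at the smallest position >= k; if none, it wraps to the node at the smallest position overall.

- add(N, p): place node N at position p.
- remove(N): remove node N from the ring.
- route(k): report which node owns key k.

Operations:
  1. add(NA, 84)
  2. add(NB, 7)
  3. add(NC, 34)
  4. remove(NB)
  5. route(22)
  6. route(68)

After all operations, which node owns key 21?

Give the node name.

Op 1: add NA@84 -> ring=[84:NA]
Op 2: add NB@7 -> ring=[7:NB,84:NA]
Op 3: add NC@34 -> ring=[7:NB,34:NC,84:NA]
Op 4: remove NB -> ring=[34:NC,84:NA]
Op 5: route key 22: smallest pos >= 22 is 34 -> NC
Op 6: route key 68: smallest pos >= 68 is 84 -> NA
Final route key 21: smallest pos >= 21 is 34 -> NC

Answer: NC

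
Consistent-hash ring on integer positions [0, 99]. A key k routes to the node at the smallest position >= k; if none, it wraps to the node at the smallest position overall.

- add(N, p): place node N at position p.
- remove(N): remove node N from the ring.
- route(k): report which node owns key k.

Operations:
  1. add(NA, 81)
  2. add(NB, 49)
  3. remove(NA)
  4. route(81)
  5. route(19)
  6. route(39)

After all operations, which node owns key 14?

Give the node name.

Op 1: add NA@81 -> ring=[81:NA]
Op 2: add NB@49 -> ring=[49:NB,81:NA]
Op 3: remove NA -> ring=[49:NB]
Op 4: route key 81: none >= 81, wrap to smallest pos 49 -> NB
Op 5: route key 19: smallest pos >= 19 is 49 -> NB
Op 6: route key 39: smallest pos >= 39 is 49 -> NB
Final route key 14: smallest pos >= 14 is 49 -> NB

Answer: NB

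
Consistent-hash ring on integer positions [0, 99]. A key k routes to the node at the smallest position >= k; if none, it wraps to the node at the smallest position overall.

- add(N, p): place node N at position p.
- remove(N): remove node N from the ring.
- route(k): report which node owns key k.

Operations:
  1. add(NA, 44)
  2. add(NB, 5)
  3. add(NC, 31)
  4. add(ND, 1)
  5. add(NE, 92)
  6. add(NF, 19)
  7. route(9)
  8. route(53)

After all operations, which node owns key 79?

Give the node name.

Op 1: add NA@44 -> ring=[44:NA]
Op 2: add NB@5 -> ring=[5:NB,44:NA]
Op 3: add NC@31 -> ring=[5:NB,31:NC,44:NA]
Op 4: add ND@1 -> ring=[1:ND,5:NB,31:NC,44:NA]
Op 5: add NE@92 -> ring=[1:ND,5:NB,31:NC,44:NA,92:NE]
Op 6: add NF@19 -> ring=[1:ND,5:NB,19:NF,31:NC,44:NA,92:NE]
Op 7: route key 9: smallest pos >= 9 is 19 -> NF
Op 8: route key 53: smallest pos >= 53 is 92 -> NE
Final route key 79: smallest pos >= 79 is 92 -> NE

Answer: NE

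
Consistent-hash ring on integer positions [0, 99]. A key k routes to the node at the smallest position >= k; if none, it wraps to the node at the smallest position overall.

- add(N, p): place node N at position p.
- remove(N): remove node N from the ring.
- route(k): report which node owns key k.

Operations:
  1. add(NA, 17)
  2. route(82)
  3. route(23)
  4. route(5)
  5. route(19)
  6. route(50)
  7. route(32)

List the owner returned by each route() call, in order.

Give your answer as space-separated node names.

Op 1: add NA@17 -> ring=[17:NA]
Op 2: route key 82: none >= 82, wrap to smallest pos 17 -> NA
Op 3: route key 23: none >= 23, wrap to smallest pos 17 -> NA
Op 4: route key 5: smallest pos >= 5 is 17 -> NA
Op 5: route key 19: none >= 19, wrap to smallest pos 17 -> NA
Op 6: route key 50: none >= 50, wrap to smallest pos 17 -> NA
Op 7: route key 32: none >= 32, wrap to smallest pos 17 -> NA

Answer: NA NA NA NA NA NA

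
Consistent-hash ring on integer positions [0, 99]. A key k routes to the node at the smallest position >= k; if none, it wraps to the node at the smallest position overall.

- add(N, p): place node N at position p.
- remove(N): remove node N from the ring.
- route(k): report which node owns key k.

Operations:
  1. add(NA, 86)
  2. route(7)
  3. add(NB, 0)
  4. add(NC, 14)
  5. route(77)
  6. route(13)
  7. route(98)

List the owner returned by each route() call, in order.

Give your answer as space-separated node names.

Answer: NA NA NC NB

Derivation:
Op 1: add NA@86 -> ring=[86:NA]
Op 2: route key 7: smallest pos >= 7 is 86 -> NA
Op 3: add NB@0 -> ring=[0:NB,86:NA]
Op 4: add NC@14 -> ring=[0:NB,14:NC,86:NA]
Op 5: route key 77: smallest pos >= 77 is 86 -> NA
Op 6: route key 13: smallest pos >= 13 is 14 -> NC
Op 7: route key 98: none >= 98, wrap to smallest pos 0 -> NB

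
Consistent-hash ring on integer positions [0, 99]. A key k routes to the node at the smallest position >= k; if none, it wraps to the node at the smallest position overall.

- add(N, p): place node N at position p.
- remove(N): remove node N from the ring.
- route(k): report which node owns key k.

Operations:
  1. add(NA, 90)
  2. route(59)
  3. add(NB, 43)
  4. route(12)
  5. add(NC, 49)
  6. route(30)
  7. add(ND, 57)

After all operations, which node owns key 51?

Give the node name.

Op 1: add NA@90 -> ring=[90:NA]
Op 2: route key 59: smallest pos >= 59 is 90 -> NA
Op 3: add NB@43 -> ring=[43:NB,90:NA]
Op 4: route key 12: smallest pos >= 12 is 43 -> NB
Op 5: add NC@49 -> ring=[43:NB,49:NC,90:NA]
Op 6: route key 30: smallest pos >= 30 is 43 -> NB
Op 7: add ND@57 -> ring=[43:NB,49:NC,57:ND,90:NA]
Final route key 51: smallest pos >= 51 is 57 -> ND

Answer: ND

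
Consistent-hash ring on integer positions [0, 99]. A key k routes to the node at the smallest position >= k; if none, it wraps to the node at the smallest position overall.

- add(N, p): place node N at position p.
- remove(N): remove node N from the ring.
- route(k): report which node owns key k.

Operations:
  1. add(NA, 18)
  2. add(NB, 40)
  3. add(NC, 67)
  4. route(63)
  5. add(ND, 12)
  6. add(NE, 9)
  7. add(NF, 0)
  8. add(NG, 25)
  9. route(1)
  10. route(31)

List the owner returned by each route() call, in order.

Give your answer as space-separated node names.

Op 1: add NA@18 -> ring=[18:NA]
Op 2: add NB@40 -> ring=[18:NA,40:NB]
Op 3: add NC@67 -> ring=[18:NA,40:NB,67:NC]
Op 4: route key 63: smallest pos >= 63 is 67 -> NC
Op 5: add ND@12 -> ring=[12:ND,18:NA,40:NB,67:NC]
Op 6: add NE@9 -> ring=[9:NE,12:ND,18:NA,40:NB,67:NC]
Op 7: add NF@0 -> ring=[0:NF,9:NE,12:ND,18:NA,40:NB,67:NC]
Op 8: add NG@25 -> ring=[0:NF,9:NE,12:ND,18:NA,25:NG,40:NB,67:NC]
Op 9: route key 1: smallest pos >= 1 is 9 -> NE
Op 10: route key 31: smallest pos >= 31 is 40 -> NB

Answer: NC NE NB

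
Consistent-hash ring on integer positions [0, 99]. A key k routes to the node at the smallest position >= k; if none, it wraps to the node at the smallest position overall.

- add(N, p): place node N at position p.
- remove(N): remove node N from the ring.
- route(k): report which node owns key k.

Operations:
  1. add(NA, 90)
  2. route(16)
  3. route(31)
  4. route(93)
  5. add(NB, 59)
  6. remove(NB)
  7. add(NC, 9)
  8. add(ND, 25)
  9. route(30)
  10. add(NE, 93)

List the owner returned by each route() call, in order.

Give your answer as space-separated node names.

Answer: NA NA NA NA

Derivation:
Op 1: add NA@90 -> ring=[90:NA]
Op 2: route key 16: smallest pos >= 16 is 90 -> NA
Op 3: route key 31: smallest pos >= 31 is 90 -> NA
Op 4: route key 93: none >= 93, wrap to smallest pos 90 -> NA
Op 5: add NB@59 -> ring=[59:NB,90:NA]
Op 6: remove NB -> ring=[90:NA]
Op 7: add NC@9 -> ring=[9:NC,90:NA]
Op 8: add ND@25 -> ring=[9:NC,25:ND,90:NA]
Op 9: route key 30: smallest pos >= 30 is 90 -> NA
Op 10: add NE@93 -> ring=[9:NC,25:ND,90:NA,93:NE]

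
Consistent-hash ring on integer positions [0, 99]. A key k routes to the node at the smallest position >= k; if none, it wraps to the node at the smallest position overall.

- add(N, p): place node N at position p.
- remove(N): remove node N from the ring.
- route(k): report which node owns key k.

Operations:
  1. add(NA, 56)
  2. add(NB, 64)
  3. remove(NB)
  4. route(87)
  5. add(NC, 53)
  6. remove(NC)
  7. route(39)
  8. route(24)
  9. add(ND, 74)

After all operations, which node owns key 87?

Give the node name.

Op 1: add NA@56 -> ring=[56:NA]
Op 2: add NB@64 -> ring=[56:NA,64:NB]
Op 3: remove NB -> ring=[56:NA]
Op 4: route key 87: none >= 87, wrap to smallest pos 56 -> NA
Op 5: add NC@53 -> ring=[53:NC,56:NA]
Op 6: remove NC -> ring=[56:NA]
Op 7: route key 39: smallest pos >= 39 is 56 -> NA
Op 8: route key 24: smallest pos >= 24 is 56 -> NA
Op 9: add ND@74 -> ring=[56:NA,74:ND]
Final route key 87: none >= 87, wrap to smallest pos 56 -> NA

Answer: NA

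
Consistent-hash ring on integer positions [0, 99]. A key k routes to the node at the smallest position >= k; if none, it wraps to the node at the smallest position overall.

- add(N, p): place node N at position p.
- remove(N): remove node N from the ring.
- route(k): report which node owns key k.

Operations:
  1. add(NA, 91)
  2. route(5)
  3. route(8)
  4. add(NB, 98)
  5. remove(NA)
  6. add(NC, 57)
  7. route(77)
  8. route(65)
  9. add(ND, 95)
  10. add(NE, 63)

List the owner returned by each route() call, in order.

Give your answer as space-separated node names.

Op 1: add NA@91 -> ring=[91:NA]
Op 2: route key 5: smallest pos >= 5 is 91 -> NA
Op 3: route key 8: smallest pos >= 8 is 91 -> NA
Op 4: add NB@98 -> ring=[91:NA,98:NB]
Op 5: remove NA -> ring=[98:NB]
Op 6: add NC@57 -> ring=[57:NC,98:NB]
Op 7: route key 77: smallest pos >= 77 is 98 -> NB
Op 8: route key 65: smallest pos >= 65 is 98 -> NB
Op 9: add ND@95 -> ring=[57:NC,95:ND,98:NB]
Op 10: add NE@63 -> ring=[57:NC,63:NE,95:ND,98:NB]

Answer: NA NA NB NB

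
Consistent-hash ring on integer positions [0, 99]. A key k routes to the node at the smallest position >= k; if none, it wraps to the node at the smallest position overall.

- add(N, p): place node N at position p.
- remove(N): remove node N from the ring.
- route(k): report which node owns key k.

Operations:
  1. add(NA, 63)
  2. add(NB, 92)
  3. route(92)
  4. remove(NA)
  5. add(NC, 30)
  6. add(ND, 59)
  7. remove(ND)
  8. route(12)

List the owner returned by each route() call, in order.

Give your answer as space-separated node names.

Answer: NB NC

Derivation:
Op 1: add NA@63 -> ring=[63:NA]
Op 2: add NB@92 -> ring=[63:NA,92:NB]
Op 3: route key 92: smallest pos >= 92 is 92 -> NB
Op 4: remove NA -> ring=[92:NB]
Op 5: add NC@30 -> ring=[30:NC,92:NB]
Op 6: add ND@59 -> ring=[30:NC,59:ND,92:NB]
Op 7: remove ND -> ring=[30:NC,92:NB]
Op 8: route key 12: smallest pos >= 12 is 30 -> NC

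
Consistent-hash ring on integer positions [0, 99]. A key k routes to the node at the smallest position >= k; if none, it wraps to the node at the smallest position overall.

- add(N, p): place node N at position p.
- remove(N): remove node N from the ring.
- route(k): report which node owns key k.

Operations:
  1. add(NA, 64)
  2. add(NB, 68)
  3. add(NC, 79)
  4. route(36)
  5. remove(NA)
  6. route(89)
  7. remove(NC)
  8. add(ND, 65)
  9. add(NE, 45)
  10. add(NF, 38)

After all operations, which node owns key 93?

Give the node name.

Answer: NF

Derivation:
Op 1: add NA@64 -> ring=[64:NA]
Op 2: add NB@68 -> ring=[64:NA,68:NB]
Op 3: add NC@79 -> ring=[64:NA,68:NB,79:NC]
Op 4: route key 36: smallest pos >= 36 is 64 -> NA
Op 5: remove NA -> ring=[68:NB,79:NC]
Op 6: route key 89: none >= 89, wrap to smallest pos 68 -> NB
Op 7: remove NC -> ring=[68:NB]
Op 8: add ND@65 -> ring=[65:ND,68:NB]
Op 9: add NE@45 -> ring=[45:NE,65:ND,68:NB]
Op 10: add NF@38 -> ring=[38:NF,45:NE,65:ND,68:NB]
Final route key 93: none >= 93, wrap to smallest pos 38 -> NF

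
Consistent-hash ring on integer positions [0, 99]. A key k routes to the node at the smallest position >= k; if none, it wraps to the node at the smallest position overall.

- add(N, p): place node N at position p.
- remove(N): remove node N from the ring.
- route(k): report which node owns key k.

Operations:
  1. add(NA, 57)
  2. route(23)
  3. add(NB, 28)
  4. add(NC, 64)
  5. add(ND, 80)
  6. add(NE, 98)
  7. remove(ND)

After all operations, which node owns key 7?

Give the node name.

Op 1: add NA@57 -> ring=[57:NA]
Op 2: route key 23: smallest pos >= 23 is 57 -> NA
Op 3: add NB@28 -> ring=[28:NB,57:NA]
Op 4: add NC@64 -> ring=[28:NB,57:NA,64:NC]
Op 5: add ND@80 -> ring=[28:NB,57:NA,64:NC,80:ND]
Op 6: add NE@98 -> ring=[28:NB,57:NA,64:NC,80:ND,98:NE]
Op 7: remove ND -> ring=[28:NB,57:NA,64:NC,98:NE]
Final route key 7: smallest pos >= 7 is 28 -> NB

Answer: NB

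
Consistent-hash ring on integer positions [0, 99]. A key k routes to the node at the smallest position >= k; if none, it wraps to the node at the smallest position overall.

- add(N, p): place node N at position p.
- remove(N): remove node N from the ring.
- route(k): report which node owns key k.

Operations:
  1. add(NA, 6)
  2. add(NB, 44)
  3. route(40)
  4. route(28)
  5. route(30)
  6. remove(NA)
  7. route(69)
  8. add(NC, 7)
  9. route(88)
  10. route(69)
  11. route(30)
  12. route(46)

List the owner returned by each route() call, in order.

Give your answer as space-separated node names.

Op 1: add NA@6 -> ring=[6:NA]
Op 2: add NB@44 -> ring=[6:NA,44:NB]
Op 3: route key 40: smallest pos >= 40 is 44 -> NB
Op 4: route key 28: smallest pos >= 28 is 44 -> NB
Op 5: route key 30: smallest pos >= 30 is 44 -> NB
Op 6: remove NA -> ring=[44:NB]
Op 7: route key 69: none >= 69, wrap to smallest pos 44 -> NB
Op 8: add NC@7 -> ring=[7:NC,44:NB]
Op 9: route key 88: none >= 88, wrap to smallest pos 7 -> NC
Op 10: route key 69: none >= 69, wrap to smallest pos 7 -> NC
Op 11: route key 30: smallest pos >= 30 is 44 -> NB
Op 12: route key 46: none >= 46, wrap to smallest pos 7 -> NC

Answer: NB NB NB NB NC NC NB NC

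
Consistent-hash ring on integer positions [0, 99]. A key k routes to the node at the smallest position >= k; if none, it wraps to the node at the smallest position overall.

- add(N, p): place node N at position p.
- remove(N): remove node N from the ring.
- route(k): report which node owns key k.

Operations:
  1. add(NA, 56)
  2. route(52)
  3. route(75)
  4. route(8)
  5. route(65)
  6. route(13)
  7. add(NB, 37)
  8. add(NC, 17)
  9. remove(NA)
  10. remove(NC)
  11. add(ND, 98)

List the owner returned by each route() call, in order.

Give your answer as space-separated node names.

Op 1: add NA@56 -> ring=[56:NA]
Op 2: route key 52: smallest pos >= 52 is 56 -> NA
Op 3: route key 75: none >= 75, wrap to smallest pos 56 -> NA
Op 4: route key 8: smallest pos >= 8 is 56 -> NA
Op 5: route key 65: none >= 65, wrap to smallest pos 56 -> NA
Op 6: route key 13: smallest pos >= 13 is 56 -> NA
Op 7: add NB@37 -> ring=[37:NB,56:NA]
Op 8: add NC@17 -> ring=[17:NC,37:NB,56:NA]
Op 9: remove NA -> ring=[17:NC,37:NB]
Op 10: remove NC -> ring=[37:NB]
Op 11: add ND@98 -> ring=[37:NB,98:ND]

Answer: NA NA NA NA NA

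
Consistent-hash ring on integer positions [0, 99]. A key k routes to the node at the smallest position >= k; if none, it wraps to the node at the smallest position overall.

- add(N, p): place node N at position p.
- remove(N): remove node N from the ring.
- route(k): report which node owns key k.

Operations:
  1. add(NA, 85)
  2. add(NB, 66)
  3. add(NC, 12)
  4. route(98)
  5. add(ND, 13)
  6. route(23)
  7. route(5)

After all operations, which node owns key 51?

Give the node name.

Answer: NB

Derivation:
Op 1: add NA@85 -> ring=[85:NA]
Op 2: add NB@66 -> ring=[66:NB,85:NA]
Op 3: add NC@12 -> ring=[12:NC,66:NB,85:NA]
Op 4: route key 98: none >= 98, wrap to smallest pos 12 -> NC
Op 5: add ND@13 -> ring=[12:NC,13:ND,66:NB,85:NA]
Op 6: route key 23: smallest pos >= 23 is 66 -> NB
Op 7: route key 5: smallest pos >= 5 is 12 -> NC
Final route key 51: smallest pos >= 51 is 66 -> NB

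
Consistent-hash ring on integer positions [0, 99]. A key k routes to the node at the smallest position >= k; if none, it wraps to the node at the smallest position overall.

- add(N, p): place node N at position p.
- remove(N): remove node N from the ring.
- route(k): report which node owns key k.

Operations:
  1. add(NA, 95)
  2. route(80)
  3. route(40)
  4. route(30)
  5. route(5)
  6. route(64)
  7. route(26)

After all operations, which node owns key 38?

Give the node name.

Op 1: add NA@95 -> ring=[95:NA]
Op 2: route key 80: smallest pos >= 80 is 95 -> NA
Op 3: route key 40: smallest pos >= 40 is 95 -> NA
Op 4: route key 30: smallest pos >= 30 is 95 -> NA
Op 5: route key 5: smallest pos >= 5 is 95 -> NA
Op 6: route key 64: smallest pos >= 64 is 95 -> NA
Op 7: route key 26: smallest pos >= 26 is 95 -> NA
Final route key 38: smallest pos >= 38 is 95 -> NA

Answer: NA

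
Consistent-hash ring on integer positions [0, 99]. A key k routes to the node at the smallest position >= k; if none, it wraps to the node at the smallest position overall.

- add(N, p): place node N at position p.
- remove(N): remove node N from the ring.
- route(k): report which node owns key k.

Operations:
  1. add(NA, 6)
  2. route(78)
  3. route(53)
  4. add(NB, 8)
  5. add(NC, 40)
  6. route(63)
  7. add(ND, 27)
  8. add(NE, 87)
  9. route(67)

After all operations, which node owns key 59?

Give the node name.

Answer: NE

Derivation:
Op 1: add NA@6 -> ring=[6:NA]
Op 2: route key 78: none >= 78, wrap to smallest pos 6 -> NA
Op 3: route key 53: none >= 53, wrap to smallest pos 6 -> NA
Op 4: add NB@8 -> ring=[6:NA,8:NB]
Op 5: add NC@40 -> ring=[6:NA,8:NB,40:NC]
Op 6: route key 63: none >= 63, wrap to smallest pos 6 -> NA
Op 7: add ND@27 -> ring=[6:NA,8:NB,27:ND,40:NC]
Op 8: add NE@87 -> ring=[6:NA,8:NB,27:ND,40:NC,87:NE]
Op 9: route key 67: smallest pos >= 67 is 87 -> NE
Final route key 59: smallest pos >= 59 is 87 -> NE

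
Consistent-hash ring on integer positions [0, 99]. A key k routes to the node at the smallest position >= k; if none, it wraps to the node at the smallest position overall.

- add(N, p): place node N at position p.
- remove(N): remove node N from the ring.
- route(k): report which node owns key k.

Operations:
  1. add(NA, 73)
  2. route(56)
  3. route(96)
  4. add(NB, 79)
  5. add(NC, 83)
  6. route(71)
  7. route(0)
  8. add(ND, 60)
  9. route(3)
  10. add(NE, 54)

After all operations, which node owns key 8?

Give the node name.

Answer: NE

Derivation:
Op 1: add NA@73 -> ring=[73:NA]
Op 2: route key 56: smallest pos >= 56 is 73 -> NA
Op 3: route key 96: none >= 96, wrap to smallest pos 73 -> NA
Op 4: add NB@79 -> ring=[73:NA,79:NB]
Op 5: add NC@83 -> ring=[73:NA,79:NB,83:NC]
Op 6: route key 71: smallest pos >= 71 is 73 -> NA
Op 7: route key 0: smallest pos >= 0 is 73 -> NA
Op 8: add ND@60 -> ring=[60:ND,73:NA,79:NB,83:NC]
Op 9: route key 3: smallest pos >= 3 is 60 -> ND
Op 10: add NE@54 -> ring=[54:NE,60:ND,73:NA,79:NB,83:NC]
Final route key 8: smallest pos >= 8 is 54 -> NE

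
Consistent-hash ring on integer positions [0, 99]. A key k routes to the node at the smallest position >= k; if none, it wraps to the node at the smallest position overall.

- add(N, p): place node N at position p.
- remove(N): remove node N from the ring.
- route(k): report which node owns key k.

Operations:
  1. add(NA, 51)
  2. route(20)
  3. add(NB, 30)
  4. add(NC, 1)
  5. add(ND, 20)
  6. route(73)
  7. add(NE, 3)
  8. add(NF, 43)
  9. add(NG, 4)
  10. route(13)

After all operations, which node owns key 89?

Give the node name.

Op 1: add NA@51 -> ring=[51:NA]
Op 2: route key 20: smallest pos >= 20 is 51 -> NA
Op 3: add NB@30 -> ring=[30:NB,51:NA]
Op 4: add NC@1 -> ring=[1:NC,30:NB,51:NA]
Op 5: add ND@20 -> ring=[1:NC,20:ND,30:NB,51:NA]
Op 6: route key 73: none >= 73, wrap to smallest pos 1 -> NC
Op 7: add NE@3 -> ring=[1:NC,3:NE,20:ND,30:NB,51:NA]
Op 8: add NF@43 -> ring=[1:NC,3:NE,20:ND,30:NB,43:NF,51:NA]
Op 9: add NG@4 -> ring=[1:NC,3:NE,4:NG,20:ND,30:NB,43:NF,51:NA]
Op 10: route key 13: smallest pos >= 13 is 20 -> ND
Final route key 89: none >= 89, wrap to smallest pos 1 -> NC

Answer: NC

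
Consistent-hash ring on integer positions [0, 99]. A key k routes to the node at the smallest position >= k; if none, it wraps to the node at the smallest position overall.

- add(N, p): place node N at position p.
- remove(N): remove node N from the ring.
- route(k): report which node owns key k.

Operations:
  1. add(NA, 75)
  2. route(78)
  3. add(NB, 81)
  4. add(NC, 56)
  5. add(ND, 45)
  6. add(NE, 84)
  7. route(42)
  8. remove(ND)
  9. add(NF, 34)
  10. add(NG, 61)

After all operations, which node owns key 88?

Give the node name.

Answer: NF

Derivation:
Op 1: add NA@75 -> ring=[75:NA]
Op 2: route key 78: none >= 78, wrap to smallest pos 75 -> NA
Op 3: add NB@81 -> ring=[75:NA,81:NB]
Op 4: add NC@56 -> ring=[56:NC,75:NA,81:NB]
Op 5: add ND@45 -> ring=[45:ND,56:NC,75:NA,81:NB]
Op 6: add NE@84 -> ring=[45:ND,56:NC,75:NA,81:NB,84:NE]
Op 7: route key 42: smallest pos >= 42 is 45 -> ND
Op 8: remove ND -> ring=[56:NC,75:NA,81:NB,84:NE]
Op 9: add NF@34 -> ring=[34:NF,56:NC,75:NA,81:NB,84:NE]
Op 10: add NG@61 -> ring=[34:NF,56:NC,61:NG,75:NA,81:NB,84:NE]
Final route key 88: none >= 88, wrap to smallest pos 34 -> NF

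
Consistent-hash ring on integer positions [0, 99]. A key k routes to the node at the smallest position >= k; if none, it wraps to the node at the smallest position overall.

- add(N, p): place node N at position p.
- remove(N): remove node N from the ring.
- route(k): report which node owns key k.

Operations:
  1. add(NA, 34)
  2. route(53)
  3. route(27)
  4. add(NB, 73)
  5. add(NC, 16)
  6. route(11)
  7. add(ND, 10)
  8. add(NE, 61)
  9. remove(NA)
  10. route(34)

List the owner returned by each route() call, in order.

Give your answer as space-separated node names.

Op 1: add NA@34 -> ring=[34:NA]
Op 2: route key 53: none >= 53, wrap to smallest pos 34 -> NA
Op 3: route key 27: smallest pos >= 27 is 34 -> NA
Op 4: add NB@73 -> ring=[34:NA,73:NB]
Op 5: add NC@16 -> ring=[16:NC,34:NA,73:NB]
Op 6: route key 11: smallest pos >= 11 is 16 -> NC
Op 7: add ND@10 -> ring=[10:ND,16:NC,34:NA,73:NB]
Op 8: add NE@61 -> ring=[10:ND,16:NC,34:NA,61:NE,73:NB]
Op 9: remove NA -> ring=[10:ND,16:NC,61:NE,73:NB]
Op 10: route key 34: smallest pos >= 34 is 61 -> NE

Answer: NA NA NC NE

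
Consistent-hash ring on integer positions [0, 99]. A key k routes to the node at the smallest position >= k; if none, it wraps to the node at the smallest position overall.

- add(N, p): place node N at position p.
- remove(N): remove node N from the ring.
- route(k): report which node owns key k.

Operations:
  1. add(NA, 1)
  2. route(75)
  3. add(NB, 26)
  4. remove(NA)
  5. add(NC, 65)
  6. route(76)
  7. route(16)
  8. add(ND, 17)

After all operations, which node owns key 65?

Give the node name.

Answer: NC

Derivation:
Op 1: add NA@1 -> ring=[1:NA]
Op 2: route key 75: none >= 75, wrap to smallest pos 1 -> NA
Op 3: add NB@26 -> ring=[1:NA,26:NB]
Op 4: remove NA -> ring=[26:NB]
Op 5: add NC@65 -> ring=[26:NB,65:NC]
Op 6: route key 76: none >= 76, wrap to smallest pos 26 -> NB
Op 7: route key 16: smallest pos >= 16 is 26 -> NB
Op 8: add ND@17 -> ring=[17:ND,26:NB,65:NC]
Final route key 65: smallest pos >= 65 is 65 -> NC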